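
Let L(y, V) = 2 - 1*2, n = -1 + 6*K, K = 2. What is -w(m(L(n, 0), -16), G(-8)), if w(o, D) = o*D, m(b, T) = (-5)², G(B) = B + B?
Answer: 400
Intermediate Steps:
n = 11 (n = -1 + 6*2 = -1 + 12 = 11)
G(B) = 2*B
L(y, V) = 0 (L(y, V) = 2 - 2 = 0)
m(b, T) = 25
w(o, D) = D*o
-w(m(L(n, 0), -16), G(-8)) = -2*(-8)*25 = -(-16)*25 = -1*(-400) = 400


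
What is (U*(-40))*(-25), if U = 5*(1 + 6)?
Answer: 35000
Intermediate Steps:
U = 35 (U = 5*7 = 35)
(U*(-40))*(-25) = (35*(-40))*(-25) = -1400*(-25) = 35000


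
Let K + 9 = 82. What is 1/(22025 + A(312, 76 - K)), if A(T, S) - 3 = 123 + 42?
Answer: 1/22193 ≈ 4.5059e-5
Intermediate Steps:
K = 73 (K = -9 + 82 = 73)
A(T, S) = 168 (A(T, S) = 3 + (123 + 42) = 3 + 165 = 168)
1/(22025 + A(312, 76 - K)) = 1/(22025 + 168) = 1/22193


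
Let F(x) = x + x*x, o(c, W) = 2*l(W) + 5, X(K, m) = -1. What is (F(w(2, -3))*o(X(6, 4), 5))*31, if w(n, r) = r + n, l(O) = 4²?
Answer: 0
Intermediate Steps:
l(O) = 16
o(c, W) = 37 (o(c, W) = 2*16 + 5 = 32 + 5 = 37)
w(n, r) = n + r
F(x) = x + x²
(F(w(2, -3))*o(X(6, 4), 5))*31 = (((2 - 3)*(1 + (2 - 3)))*37)*31 = (-(1 - 1)*37)*31 = (-1*0*37)*31 = (0*37)*31 = 0*31 = 0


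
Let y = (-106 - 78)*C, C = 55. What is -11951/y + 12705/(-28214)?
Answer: 104305457/142762840 ≈ 0.73062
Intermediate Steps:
y = -10120 (y = (-106 - 78)*55 = -184*55 = -10120)
-11951/y + 12705/(-28214) = -11951/(-10120) + 12705/(-28214) = -11951*(-1/10120) + 12705*(-1/28214) = 11951/10120 - 12705/28214 = 104305457/142762840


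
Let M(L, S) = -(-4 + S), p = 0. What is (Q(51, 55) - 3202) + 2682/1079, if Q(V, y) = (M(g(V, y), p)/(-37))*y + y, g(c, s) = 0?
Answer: -125775827/39923 ≈ -3150.5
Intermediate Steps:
M(L, S) = 4 - S
Q(V, y) = 33*y/37 (Q(V, y) = ((4 - 1*0)/(-37))*y + y = ((4 + 0)*(-1/37))*y + y = (4*(-1/37))*y + y = -4*y/37 + y = 33*y/37)
(Q(51, 55) - 3202) + 2682/1079 = ((33/37)*55 - 3202) + 2682/1079 = (1815/37 - 3202) + 2682*(1/1079) = -116659/37 + 2682/1079 = -125775827/39923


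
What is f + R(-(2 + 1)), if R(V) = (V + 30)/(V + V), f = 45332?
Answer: 90655/2 ≈ 45328.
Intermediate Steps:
R(V) = (30 + V)/(2*V) (R(V) = (30 + V)/((2*V)) = (30 + V)*(1/(2*V)) = (30 + V)/(2*V))
f + R(-(2 + 1)) = 45332 + (30 - (2 + 1))/(2*((-(2 + 1)))) = 45332 + (30 - 1*3)/(2*((-1*3))) = 45332 + (½)*(30 - 3)/(-3) = 45332 + (½)*(-⅓)*27 = 45332 - 9/2 = 90655/2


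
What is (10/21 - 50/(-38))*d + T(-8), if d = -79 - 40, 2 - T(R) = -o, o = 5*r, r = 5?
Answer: -10616/57 ≈ -186.25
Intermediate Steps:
o = 25 (o = 5*5 = 25)
T(R) = 27 (T(R) = 2 - (-1)*25 = 2 - 1*(-25) = 2 + 25 = 27)
d = -119
(10/21 - 50/(-38))*d + T(-8) = (10/21 - 50/(-38))*(-119) + 27 = (10*(1/21) - 50*(-1/38))*(-119) + 27 = (10/21 + 25/19)*(-119) + 27 = (715/399)*(-119) + 27 = -12155/57 + 27 = -10616/57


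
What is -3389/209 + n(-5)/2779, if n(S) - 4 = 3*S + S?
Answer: -9421375/580811 ≈ -16.221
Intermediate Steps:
n(S) = 4 + 4*S (n(S) = 4 + (3*S + S) = 4 + 4*S)
-3389/209 + n(-5)/2779 = -3389/209 + (4 + 4*(-5))/2779 = -3389*1/209 + (4 - 20)*(1/2779) = -3389/209 - 16*1/2779 = -3389/209 - 16/2779 = -9421375/580811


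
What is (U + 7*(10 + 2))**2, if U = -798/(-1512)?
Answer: 9259849/1296 ≈ 7144.9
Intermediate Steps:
U = 19/36 (U = -798*(-1/1512) = 19/36 ≈ 0.52778)
(U + 7*(10 + 2))**2 = (19/36 + 7*(10 + 2))**2 = (19/36 + 7*12)**2 = (19/36 + 84)**2 = (3043/36)**2 = 9259849/1296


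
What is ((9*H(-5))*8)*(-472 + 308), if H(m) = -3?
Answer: 35424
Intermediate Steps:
((9*H(-5))*8)*(-472 + 308) = ((9*(-3))*8)*(-472 + 308) = -27*8*(-164) = -216*(-164) = 35424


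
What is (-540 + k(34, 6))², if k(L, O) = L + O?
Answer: 250000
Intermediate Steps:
(-540 + k(34, 6))² = (-540 + (34 + 6))² = (-540 + 40)² = (-500)² = 250000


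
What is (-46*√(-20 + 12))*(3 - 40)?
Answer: 3404*I*√2 ≈ 4814.0*I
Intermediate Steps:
(-46*√(-20 + 12))*(3 - 40) = -92*I*√2*(-37) = 3404*I*√2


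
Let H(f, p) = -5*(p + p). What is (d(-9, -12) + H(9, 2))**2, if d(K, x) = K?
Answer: 841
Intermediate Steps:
H(f, p) = -10*p
(d(-9, -12) + H(9, 2))**2 = (-9 - 10*2)**2 = (-9 - 20)**2 = (-29)**2 = 841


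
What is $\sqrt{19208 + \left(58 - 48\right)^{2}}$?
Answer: $2 \sqrt{4827} \approx 138.95$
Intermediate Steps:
$\sqrt{19208 + \left(58 - 48\right)^{2}} = \sqrt{19208 + 10^{2}} = \sqrt{19208 + 100} = \sqrt{19308} = 2 \sqrt{4827}$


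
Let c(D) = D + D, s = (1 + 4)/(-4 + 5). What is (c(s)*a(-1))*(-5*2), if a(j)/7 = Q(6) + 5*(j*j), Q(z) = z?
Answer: -7700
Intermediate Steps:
s = 5 (s = 5/1 = 5*1 = 5)
c(D) = 2*D
a(j) = 42 + 35*j**2 (a(j) = 7*(6 + 5*(j*j)) = 7*(6 + 5*j**2) = 42 + 35*j**2)
(c(s)*a(-1))*(-5*2) = ((2*5)*(42 + 35*(-1)**2))*(-5*2) = (10*(42 + 35*1))*(-10) = (10*(42 + 35))*(-10) = (10*77)*(-10) = 770*(-10) = -7700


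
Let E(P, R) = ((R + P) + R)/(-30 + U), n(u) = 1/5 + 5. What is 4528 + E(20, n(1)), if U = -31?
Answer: 1380888/305 ≈ 4527.5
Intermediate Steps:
n(u) = 26/5 (n(u) = ⅕ + 5 = 26/5)
E(P, R) = -2*R/61 - P/61 (E(P, R) = ((R + P) + R)/(-30 - 31) = ((P + R) + R)/(-61) = (P + 2*R)*(-1/61) = -2*R/61 - P/61)
4528 + E(20, n(1)) = 4528 + (-2/61*26/5 - 1/61*20) = 4528 + (-52/305 - 20/61) = 4528 - 152/305 = 1380888/305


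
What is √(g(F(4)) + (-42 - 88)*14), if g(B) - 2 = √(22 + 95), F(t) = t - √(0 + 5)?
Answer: √(-1818 + 3*√13) ≈ 42.511*I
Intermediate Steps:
F(t) = t - √5
g(B) = 2 + 3*√13 (g(B) = 2 + √(22 + 95) = 2 + √117 = 2 + 3*√13)
√(g(F(4)) + (-42 - 88)*14) = √((2 + 3*√13) + (-42 - 88)*14) = √((2 + 3*√13) - 130*14) = √((2 + 3*√13) - 1820) = √(-1818 + 3*√13)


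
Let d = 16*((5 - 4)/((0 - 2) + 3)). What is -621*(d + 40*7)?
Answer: -183816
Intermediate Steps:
d = 16 (d = 16*(1/(-2 + 3)) = 16*(1/1) = 16*(1*1) = 16*1 = 16)
-621*(d + 40*7) = -621*(16 + 40*7) = -621*(16 + 280) = -621*296 = -183816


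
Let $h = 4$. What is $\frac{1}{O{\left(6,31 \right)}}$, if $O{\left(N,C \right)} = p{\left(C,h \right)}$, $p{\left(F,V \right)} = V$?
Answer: $\frac{1}{4} \approx 0.25$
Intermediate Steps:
$O{\left(N,C \right)} = 4$
$\frac{1}{O{\left(6,31 \right)}} = \frac{1}{4}$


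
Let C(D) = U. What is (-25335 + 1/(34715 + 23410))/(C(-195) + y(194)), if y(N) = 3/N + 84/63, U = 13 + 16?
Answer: -285683793556/342220625 ≈ -834.79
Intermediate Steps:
U = 29
C(D) = 29
y(N) = 4/3 + 3/N (y(N) = 3/N + 84*(1/63) = 3/N + 4/3 = 4/3 + 3/N)
(-25335 + 1/(34715 + 23410))/(C(-195) + y(194)) = (-25335 + 1/(34715 + 23410))/(29 + (4/3 + 3/194)) = (-25335 + 1/58125)/(29 + (4/3 + 3*(1/194))) = (-25335 + 1/58125)/(29 + (4/3 + 3/194)) = -1472596874/(58125*(29 + 785/582)) = -1472596874/(58125*17663/582) = -1472596874/58125*582/17663 = -285683793556/342220625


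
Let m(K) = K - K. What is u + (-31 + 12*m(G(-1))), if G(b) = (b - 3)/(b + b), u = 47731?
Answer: 47700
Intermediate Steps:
G(b) = (-3 + b)/(2*b) (G(b) = (-3 + b)/((2*b)) = (-3 + b)*(1/(2*b)) = (-3 + b)/(2*b))
m(K) = 0
u + (-31 + 12*m(G(-1))) = 47731 + (-31 + 12*0) = 47731 + (-31 + 0) = 47731 - 31 = 47700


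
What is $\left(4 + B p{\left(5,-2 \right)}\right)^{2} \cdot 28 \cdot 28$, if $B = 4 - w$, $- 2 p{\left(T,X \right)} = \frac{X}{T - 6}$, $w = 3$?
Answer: $7056$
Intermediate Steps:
$p{\left(T,X \right)} = - \frac{X}{2 \left(-6 + T\right)}$ ($p{\left(T,X \right)} = - \frac{X \frac{1}{T - 6}}{2} = - \frac{X \frac{1}{-6 + T}}{2} = - \frac{X}{2 \left(-6 + T\right)}$)
$B = 1$ ($B = 4 - 3 = 1$)
$\left(4 + B p{\left(5,-2 \right)}\right)^{2} \cdot 28 \cdot 28 = \left(4 + 1 \left(\left(-1\right) \left(-2\right) \frac{1}{-12 + 2 \cdot 5}\right)\right)^{2} \cdot 28 \cdot 28 = \left(4 + 1 \left(\left(-1\right) \left(-2\right) \frac{1}{-12 + 10}\right)\right)^{2} \cdot 28 \cdot 28 = \left(4 + 1 \left(\left(-1\right) \left(-2\right) \frac{1}{-2}\right)\right)^{2} \cdot 28 \cdot 28 = \left(4 + 1 \left(\left(-1\right) \left(-2\right) \left(- \frac{1}{2}\right)\right)\right)^{2} \cdot 28 \cdot 28 = \left(4 + 1 \left(-1\right)\right)^{2} \cdot 28 \cdot 28 = \left(4 - 1\right)^{2} \cdot 28 \cdot 28 = 3^{2} \cdot 28 \cdot 28 = 9 \cdot 28 \cdot 28 = 252 \cdot 28 = 7056$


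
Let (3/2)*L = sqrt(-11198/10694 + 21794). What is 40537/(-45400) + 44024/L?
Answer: -40537/45400 + 66036*sqrt(623069435893)/116526919 ≈ 446.43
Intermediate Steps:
L = 2*sqrt(623069435893)/16041 (L = 2*sqrt(-11198/10694 + 21794)/3 = 2*sqrt(-11198*1/10694 + 21794)/3 = 2*sqrt(-5599/5347 + 21794)/3 = 2*sqrt(116526919/5347)/3 = 2*(sqrt(623069435893)/5347)/3 = 2*sqrt(623069435893)/16041 ≈ 98.416)
40537/(-45400) + 44024/L = 40537/(-45400) + 44024/((2*sqrt(623069435893)/16041)) = 40537*(-1/45400) + 44024*(3*sqrt(623069435893)/233053838) = -40537/45400 + 66036*sqrt(623069435893)/116526919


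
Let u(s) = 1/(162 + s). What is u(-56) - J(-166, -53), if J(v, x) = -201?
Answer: 21307/106 ≈ 201.01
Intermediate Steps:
u(-56) - J(-166, -53) = 1/(162 - 56) - 1*(-201) = 1/106 + 201 = 21307/106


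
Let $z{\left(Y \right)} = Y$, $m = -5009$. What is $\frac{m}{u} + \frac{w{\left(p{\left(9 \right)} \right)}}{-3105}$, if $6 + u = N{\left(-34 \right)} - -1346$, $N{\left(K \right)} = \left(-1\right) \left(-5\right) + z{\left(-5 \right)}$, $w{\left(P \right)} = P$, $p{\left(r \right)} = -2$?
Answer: $- \frac{3110053}{832140} \approx -3.7374$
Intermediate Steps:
$N{\left(K \right)} = 0$ ($N{\left(K \right)} = \left(-1\right) \left(-5\right) - 5 = 5 - 5 = 0$)
$u = 1340$ ($u = -6 + \left(0 - -1346\right) = -6 + \left(0 + 1346\right) = -6 + 1346 = 1340$)
$\frac{m}{u} + \frac{w{\left(p{\left(9 \right)} \right)}}{-3105} = - \frac{5009}{1340} - \frac{2}{-3105} = \left(-5009\right) \frac{1}{1340} - - \frac{2}{3105} = - \frac{5009}{1340} + \frac{2}{3105} = - \frac{3110053}{832140}$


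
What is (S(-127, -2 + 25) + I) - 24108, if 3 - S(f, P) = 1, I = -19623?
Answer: -43729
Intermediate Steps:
S(f, P) = 2 (S(f, P) = 3 - 1*1 = 3 - 1 = 2)
(S(-127, -2 + 25) + I) - 24108 = (2 - 19623) - 24108 = -19621 - 24108 = -43729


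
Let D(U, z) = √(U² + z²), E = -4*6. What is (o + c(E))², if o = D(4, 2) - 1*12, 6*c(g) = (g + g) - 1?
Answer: 15361/36 - 242*√5/3 ≈ 246.32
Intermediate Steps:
E = -24
c(g) = -⅙ + g/3 (c(g) = ((g + g) - 1)/6 = (2*g - 1)/6 = (-1 + 2*g)/6 = -⅙ + g/3)
o = -12 + 2*√5 (o = √(4² + 2²) - 1*12 = √(16 + 4) - 12 = √20 - 12 = 2*√5 - 12 = -12 + 2*√5 ≈ -7.5279)
(o + c(E))² = ((-12 + 2*√5) + (-⅙ + (⅓)*(-24)))² = ((-12 + 2*√5) + (-⅙ - 8))² = ((-12 + 2*√5) - 49/6)² = (-121/6 + 2*√5)²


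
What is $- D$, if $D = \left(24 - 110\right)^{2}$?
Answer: $-7396$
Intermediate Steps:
$D = 7396$ ($D = \left(-86\right)^{2} = 7396$)
$- D = \left(-1\right) 7396 = -7396$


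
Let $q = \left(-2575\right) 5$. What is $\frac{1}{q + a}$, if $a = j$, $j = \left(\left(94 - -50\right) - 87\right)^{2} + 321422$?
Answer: $\frac{1}{311796} \approx 3.2072 \cdot 10^{-6}$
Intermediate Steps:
$j = 324671$ ($j = \left(\left(94 + 50\right) - 87\right)^{2} + 321422 = \left(144 - 87\right)^{2} + 321422 = 57^{2} + 321422 = 3249 + 321422 = 324671$)
$a = 324671$
$q = -12875$
$\frac{1}{q + a} = \frac{1}{-12875 + 324671} = \frac{1}{311796}$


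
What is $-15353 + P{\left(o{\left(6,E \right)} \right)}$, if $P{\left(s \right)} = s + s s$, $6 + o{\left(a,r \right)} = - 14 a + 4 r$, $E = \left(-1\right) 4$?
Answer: $-4223$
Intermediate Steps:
$E = -4$
$o{\left(a,r \right)} = -6 - 14 a + 4 r$ ($o{\left(a,r \right)} = -6 - \left(- 4 r + 14 a\right) = -6 - 14 a + 4 r$)
$P{\left(s \right)} = s + s^{2}$
$-15353 + P{\left(o{\left(6,E \right)} \right)} = -15353 + \left(-6 - 84 + 4 \left(-4\right)\right) \left(1 - 106\right) = -15353 + \left(-6 - 84 - 16\right) \left(1 - 106\right) = -15353 - 106 \left(1 - 106\right) = -15353 - -11130 = -15353 + 11130 = -4223$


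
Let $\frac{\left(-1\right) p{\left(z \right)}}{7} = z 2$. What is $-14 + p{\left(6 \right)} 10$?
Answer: $-854$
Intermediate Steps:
$p{\left(z \right)} = - 14 z$ ($p{\left(z \right)} = - 7 z 2 = - 7 \cdot 2 z = - 14 z$)
$-14 + p{\left(6 \right)} 10 = -14 + \left(-14\right) 6 \cdot 10 = -14 - 840 = -854$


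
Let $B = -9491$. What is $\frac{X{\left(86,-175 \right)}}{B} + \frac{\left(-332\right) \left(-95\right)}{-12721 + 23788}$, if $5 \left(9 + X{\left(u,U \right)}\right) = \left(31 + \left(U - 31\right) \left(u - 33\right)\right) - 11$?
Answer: $\frac{1617836881}{525184485} \approx 3.0805$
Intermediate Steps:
$X{\left(u,U \right)} = -5 + \frac{\left(-33 + u\right) \left(-31 + U\right)}{5}$ ($X{\left(u,U \right)} = -9 + \frac{\left(31 + \left(U - 31\right) \left(u - 33\right)\right) - 11}{5} = -9 + \frac{\left(31 + \left(-31 + U\right) \left(-33 + u\right)\right) - 11}{5} = -9 + \frac{\left(31 + \left(-33 + u\right) \left(-31 + U\right)\right) - 11}{5} = -9 + \frac{20 + \left(-33 + u\right) \left(-31 + U\right)}{5} = -9 + \left(4 + \frac{\left(-33 + u\right) \left(-31 + U\right)}{5}\right) = -5 + \frac{\left(-33 + u\right) \left(-31 + U\right)}{5}$)
$\frac{X{\left(86,-175 \right)}}{B} + \frac{\left(-332\right) \left(-95\right)}{-12721 + 23788} = \frac{\frac{998}{5} - -1155 - \frac{2666}{5} + \frac{1}{5} \left(-175\right) 86}{-9491} + \frac{\left(-332\right) \left(-95\right)}{-12721 + 23788} = \left(\frac{998}{5} + 1155 - \frac{2666}{5} - 3010\right) \left(- \frac{1}{9491}\right) + \frac{31540}{11067} = \left(- \frac{10943}{5}\right) \left(- \frac{1}{9491}\right) + 31540 \cdot \frac{1}{11067} = \frac{10943}{47455} + \frac{31540}{11067} = \frac{1617836881}{525184485}$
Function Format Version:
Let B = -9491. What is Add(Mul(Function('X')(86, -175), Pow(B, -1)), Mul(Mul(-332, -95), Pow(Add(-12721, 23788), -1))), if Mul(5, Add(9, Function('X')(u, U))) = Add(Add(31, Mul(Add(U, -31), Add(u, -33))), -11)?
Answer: Rational(1617836881, 525184485) ≈ 3.0805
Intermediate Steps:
Function('X')(u, U) = Add(-5, Mul(Rational(1, 5), Add(-33, u), Add(-31, U))) (Function('X')(u, U) = Add(-9, Mul(Rational(1, 5), Add(Add(31, Mul(Add(U, -31), Add(u, -33))), -11))) = Add(-9, Mul(Rational(1, 5), Add(Add(31, Mul(Add(-31, U), Add(-33, u))), -11))) = Add(-9, Mul(Rational(1, 5), Add(Add(31, Mul(Add(-33, u), Add(-31, U))), -11))) = Add(-9, Mul(Rational(1, 5), Add(20, Mul(Add(-33, u), Add(-31, U))))) = Add(-9, Add(4, Mul(Rational(1, 5), Add(-33, u), Add(-31, U)))) = Add(-5, Mul(Rational(1, 5), Add(-33, u), Add(-31, U))))
Add(Mul(Function('X')(86, -175), Pow(B, -1)), Mul(Mul(-332, -95), Pow(Add(-12721, 23788), -1))) = Add(Mul(Add(Rational(998, 5), Mul(Rational(-33, 5), -175), Mul(Rational(-31, 5), 86), Mul(Rational(1, 5), -175, 86)), Pow(-9491, -1)), Mul(Mul(-332, -95), Pow(Add(-12721, 23788), -1))) = Add(Mul(Add(Rational(998, 5), 1155, Rational(-2666, 5), -3010), Rational(-1, 9491)), Mul(31540, Pow(11067, -1))) = Add(Mul(Rational(-10943, 5), Rational(-1, 9491)), Mul(31540, Rational(1, 11067))) = Add(Rational(10943, 47455), Rational(31540, 11067)) = Rational(1617836881, 525184485)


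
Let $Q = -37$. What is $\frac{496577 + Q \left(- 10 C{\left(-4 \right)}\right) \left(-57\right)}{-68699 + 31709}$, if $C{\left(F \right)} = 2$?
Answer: $- \frac{454397}{36990} \approx -12.284$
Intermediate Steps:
$\frac{496577 + Q \left(- 10 C{\left(-4 \right)}\right) \left(-57\right)}{-68699 + 31709} = \frac{496577 + - 37 \left(\left(-10\right) 2\right) \left(-57\right)}{-68699 + 31709} = \frac{496577 + \left(-37\right) \left(-20\right) \left(-57\right)}{-36990} = \left(496577 + 740 \left(-57\right)\right) \left(- \frac{1}{36990}\right) = \left(496577 - 42180\right) \left(- \frac{1}{36990}\right) = 454397 \left(- \frac{1}{36990}\right) = - \frac{454397}{36990}$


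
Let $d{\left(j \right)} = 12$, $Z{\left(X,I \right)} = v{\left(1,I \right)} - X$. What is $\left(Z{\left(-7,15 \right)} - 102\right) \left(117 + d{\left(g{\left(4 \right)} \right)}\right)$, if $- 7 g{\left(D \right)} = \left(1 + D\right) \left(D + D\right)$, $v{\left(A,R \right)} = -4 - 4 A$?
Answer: $-13287$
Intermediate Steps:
$g{\left(D \right)} = - \frac{2 D \left(1 + D\right)}{7}$ ($g{\left(D \right)} = - \frac{\left(1 + D\right) \left(D + D\right)}{7} = - \frac{\left(1 + D\right) 2 D}{7} = - \frac{2 D \left(1 + D\right)}{7}$)
$Z{\left(X,I \right)} = -8 - X$ ($Z{\left(X,I \right)} = \left(-4 - 4\right) - X = -8 - X$)
$\left(Z{\left(-7,15 \right)} - 102\right) \left(117 + d{\left(g{\left(4 \right)} \right)}\right) = \left(\left(-8 - -7\right) - 102\right) \left(117 + 12\right) = \left(\left(-8 + 7\right) - 102\right) 129 = \left(-1 - 102\right) 129 = \left(-103\right) 129 = -13287$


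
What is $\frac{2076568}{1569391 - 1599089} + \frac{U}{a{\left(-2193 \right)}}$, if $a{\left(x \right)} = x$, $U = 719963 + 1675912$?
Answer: $- \frac{12617768229}{10854619} \approx -1162.4$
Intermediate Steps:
$U = 2395875$
$\frac{2076568}{1569391 - 1599089} + \frac{U}{a{\left(-2193 \right)}} = \frac{2076568}{1569391 - 1599089} + \frac{2395875}{-2193} = \frac{2076568}{1569391 - 1599089} + 2395875 \left(- \frac{1}{2193}\right) = \frac{2076568}{-29698} - \frac{798625}{731} = 2076568 \left(- \frac{1}{29698}\right) - \frac{798625}{731} = - \frac{1038284}{14849} - \frac{798625}{731} = - \frac{12617768229}{10854619}$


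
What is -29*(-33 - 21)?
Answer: 1566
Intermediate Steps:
-29*(-33 - 21) = -29*(-54) = 1566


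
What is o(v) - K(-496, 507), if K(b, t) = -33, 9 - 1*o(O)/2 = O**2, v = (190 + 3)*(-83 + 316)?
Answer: -4044421871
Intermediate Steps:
v = 44969 (v = 193*233 = 44969)
o(O) = 18 - 2*O**2
o(v) - K(-496, 507) = (18 - 2*44969**2) - 1*(-33) = (18 - 2*2022210961) + 33 = (18 - 4044421922) + 33 = -4044421904 + 33 = -4044421871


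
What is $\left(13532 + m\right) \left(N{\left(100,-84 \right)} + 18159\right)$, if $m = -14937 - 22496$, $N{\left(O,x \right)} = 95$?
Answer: $-436288854$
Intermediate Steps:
$m = -37433$
$\left(13532 + m\right) \left(N{\left(100,-84 \right)} + 18159\right) = \left(13532 - 37433\right) \left(95 + 18159\right) = \left(-23901\right) 18254 = -436288854$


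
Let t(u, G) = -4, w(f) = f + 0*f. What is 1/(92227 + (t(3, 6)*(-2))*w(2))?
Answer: 1/92243 ≈ 1.0841e-5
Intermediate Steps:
w(f) = f (w(f) = f + 0 = f)
1/(92227 + (t(3, 6)*(-2))*w(2)) = 1/(92227 - 4*(-2)*2) = 1/(92227 + 8*2) = 1/(92227 + 16) = 1/92243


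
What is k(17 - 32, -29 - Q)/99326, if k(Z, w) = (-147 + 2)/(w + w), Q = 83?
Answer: 145/22249024 ≈ 6.5171e-6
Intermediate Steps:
k(Z, w) = -145/(2*w) (k(Z, w) = -145*1/(2*w) = -145/(2*w))
k(17 - 32, -29 - Q)/99326 = -145/(2*(-29 - 1*83))/99326 = -145/(2*(-29 - 83))*(1/99326) = -145/2/(-112)*(1/99326) = -145/2*(-1/112)*(1/99326) = (145/224)*(1/99326) = 145/22249024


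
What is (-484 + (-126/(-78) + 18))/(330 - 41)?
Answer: -6037/3757 ≈ -1.6069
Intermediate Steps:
(-484 + (-126/(-78) + 18))/(330 - 41) = (-484 + (-126*(-1/78) + 18))/289 = (-484 + (21/13 + 18))*(1/289) = (-484 + 255/13)*(1/289) = -6037/13*1/289 = -6037/3757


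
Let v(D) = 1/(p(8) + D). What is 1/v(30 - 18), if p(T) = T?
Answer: 20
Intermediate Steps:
v(D) = 1/(8 + D)
1/v(30 - 18) = 1/(1/(8 + (30 - 18))) = 1/(1/(8 + 12)) = 1/(1/20) = 20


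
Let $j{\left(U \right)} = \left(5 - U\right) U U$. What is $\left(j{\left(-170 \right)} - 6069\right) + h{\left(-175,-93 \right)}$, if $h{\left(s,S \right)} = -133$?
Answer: $5051298$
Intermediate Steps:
$j{\left(U \right)} = U^{2} \left(5 - U\right)$ ($j{\left(U \right)} = U \left(5 - U\right) U = U^{2} \left(5 - U\right)$)
$\left(j{\left(-170 \right)} - 6069\right) + h{\left(-175,-93 \right)} = \left(\left(-170\right)^{2} \left(5 - -170\right) - 6069\right) - 133 = \left(28900 \left(5 + 170\right) - 6069\right) - 133 = \left(28900 \cdot 175 - 6069\right) - 133 = \left(5057500 - 6069\right) - 133 = 5051431 - 133 = 5051298$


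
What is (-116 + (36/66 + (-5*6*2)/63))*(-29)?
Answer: 779810/231 ≈ 3375.8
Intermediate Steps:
(-116 + (36/66 + (-5*6*2)/63))*(-29) = (-116 + (36*(1/66) - 30*2*(1/63)))*(-29) = (-116 + (6/11 - 60*1/63))*(-29) = (-116 + (6/11 - 20/21))*(-29) = (-116 - 94/231)*(-29) = -26890/231*(-29) = 779810/231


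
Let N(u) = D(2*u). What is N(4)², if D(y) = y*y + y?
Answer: 5184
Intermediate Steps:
D(y) = y + y² (D(y) = y² + y = y + y²)
N(u) = 2*u*(1 + 2*u) (N(u) = (2*u)*(1 + 2*u) = 2*u*(1 + 2*u))
N(4)² = (2*4*(1 + 2*4))² = (2*4*(1 + 8))² = (2*4*9)² = 72² = 5184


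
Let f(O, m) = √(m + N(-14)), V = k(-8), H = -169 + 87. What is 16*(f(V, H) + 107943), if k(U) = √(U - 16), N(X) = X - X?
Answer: 1727088 + 16*I*√82 ≈ 1.7271e+6 + 144.89*I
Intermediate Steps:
H = -82
N(X) = 0
k(U) = √(-16 + U)
V = 2*I*√6 (V = √(-16 - 8) = √(-24) = 2*I*√6 ≈ 4.899*I)
f(O, m) = √m (f(O, m) = √(m + 0) = √m)
16*(f(V, H) + 107943) = 16*(√(-82) + 107943) = 16*(I*√82 + 107943) = 16*(107943 + I*√82) = 1727088 + 16*I*√82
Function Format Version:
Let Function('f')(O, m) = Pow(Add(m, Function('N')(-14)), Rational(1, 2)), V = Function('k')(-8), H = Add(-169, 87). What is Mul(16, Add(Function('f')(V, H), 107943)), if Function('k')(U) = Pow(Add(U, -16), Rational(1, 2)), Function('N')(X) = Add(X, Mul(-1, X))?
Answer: Add(1727088, Mul(16, I, Pow(82, Rational(1, 2)))) ≈ Add(1.7271e+6, Mul(144.89, I))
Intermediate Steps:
H = -82
Function('N')(X) = 0
Function('k')(U) = Pow(Add(-16, U), Rational(1, 2))
V = Mul(2, I, Pow(6, Rational(1, 2))) (V = Pow(Add(-16, -8), Rational(1, 2)) = Pow(-24, Rational(1, 2)) = Mul(2, I, Pow(6, Rational(1, 2))) ≈ Mul(4.8990, I))
Function('f')(O, m) = Pow(m, Rational(1, 2)) (Function('f')(O, m) = Pow(Add(m, 0), Rational(1, 2)) = Pow(m, Rational(1, 2)))
Mul(16, Add(Function('f')(V, H), 107943)) = Mul(16, Add(Pow(-82, Rational(1, 2)), 107943)) = Mul(16, Add(Mul(I, Pow(82, Rational(1, 2))), 107943)) = Mul(16, Add(107943, Mul(I, Pow(82, Rational(1, 2))))) = Add(1727088, Mul(16, I, Pow(82, Rational(1, 2))))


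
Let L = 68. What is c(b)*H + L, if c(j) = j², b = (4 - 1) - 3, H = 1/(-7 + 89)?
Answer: 68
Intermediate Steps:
H = 1/82 ≈ 0.012195
b = 0 (b = 3 - 3 = 0)
c(b)*H + L = 0²*(1/82) + 68 = 0*(1/82) + 68 = 0 + 68 = 68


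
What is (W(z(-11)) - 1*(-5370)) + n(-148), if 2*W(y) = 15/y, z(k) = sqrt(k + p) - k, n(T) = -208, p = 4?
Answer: 1321637/256 - 15*I*sqrt(7)/256 ≈ 5162.6 - 0.15502*I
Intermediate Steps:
z(k) = sqrt(4 + k) - k (z(k) = sqrt(k + 4) - k = sqrt(4 + k) - k)
W(y) = 15/(2*y) (W(y) = (15/y)/2 = 15/(2*y))
(W(z(-11)) - 1*(-5370)) + n(-148) = (15/(2*(sqrt(4 - 11) - 1*(-11))) - 1*(-5370)) - 208 = (15/(2*(sqrt(-7) + 11)) + 5370) - 208 = (15/(2*(I*sqrt(7) + 11)) + 5370) - 208 = (15/(2*(11 + I*sqrt(7))) + 5370) - 208 = (5370 + 15/(2*(11 + I*sqrt(7)))) - 208 = 5162 + 15/(2*(11 + I*sqrt(7)))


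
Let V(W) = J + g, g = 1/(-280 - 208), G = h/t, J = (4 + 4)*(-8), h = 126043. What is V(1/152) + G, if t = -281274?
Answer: -4423269913/68630856 ≈ -64.450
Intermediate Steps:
J = -64 (J = 8*(-8) = -64)
G = -126043/281274 (G = 126043/(-281274) = 126043*(-1/281274) = -126043/281274 ≈ -0.44811)
g = -1/488 (g = 1/(-488) = -1/488 ≈ -0.0020492)
V(W) = -31233/488 (V(W) = -64 - 1/488 = -31233/488)
V(1/152) + G = -31233/488 - 126043/281274 = -4423269913/68630856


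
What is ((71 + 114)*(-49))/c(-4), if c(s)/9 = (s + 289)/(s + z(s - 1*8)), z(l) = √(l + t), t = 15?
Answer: 7252/513 - 1813*√3/513 ≈ 8.0152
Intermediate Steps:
z(l) = √(15 + l) (z(l) = √(l + 15) = √(15 + l))
c(s) = 9*(289 + s)/(s + √(7 + s)) (c(s) = 9*((s + 289)/(s + √(15 + (s - 1*8)))) = 9*((289 + s)/(s + √(15 + (s - 8)))) = 9*((289 + s)/(s + √(15 + (-8 + s)))) = 9*((289 + s)/(s + √(7 + s))) = 9*(289 + s)/(s + √(7 + s)))
((71 + 114)*(-49))/c(-4) = ((71 + 114)*(-49))/((9*(289 - 4)/(-4 + √(7 - 4)))) = (185*(-49))/((9*285/(-4 + √3))) = -(-7252/513 + 1813*√3/513) = -9065*(-4/2565 + √3/2565) = 7252/513 - 1813*√3/513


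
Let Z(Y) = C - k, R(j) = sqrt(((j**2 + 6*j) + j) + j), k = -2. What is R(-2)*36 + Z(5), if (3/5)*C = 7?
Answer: 41/3 + 72*I*sqrt(3) ≈ 13.667 + 124.71*I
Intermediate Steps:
C = 35/3 (C = (5/3)*7 = 35/3 ≈ 11.667)
R(j) = sqrt(j**2 + 8*j) (R(j) = sqrt((j**2 + 7*j) + j) = sqrt(j**2 + 8*j))
Z(Y) = 41/3 (Z(Y) = 35/3 - 1*(-2) = 35/3 + 2 = 41/3)
R(-2)*36 + Z(5) = sqrt(-2*(8 - 2))*36 + 41/3 = sqrt(-2*6)*36 + 41/3 = sqrt(-12)*36 + 41/3 = (2*I*sqrt(3))*36 + 41/3 = 72*I*sqrt(3) + 41/3 = 41/3 + 72*I*sqrt(3)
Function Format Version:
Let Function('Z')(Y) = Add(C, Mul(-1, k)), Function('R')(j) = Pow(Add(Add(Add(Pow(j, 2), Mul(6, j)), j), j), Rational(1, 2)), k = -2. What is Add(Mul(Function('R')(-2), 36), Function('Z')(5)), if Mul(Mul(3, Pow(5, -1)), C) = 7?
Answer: Add(Rational(41, 3), Mul(72, I, Pow(3, Rational(1, 2)))) ≈ Add(13.667, Mul(124.71, I))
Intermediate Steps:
C = Rational(35, 3) (C = Mul(Rational(5, 3), 7) = Rational(35, 3) ≈ 11.667)
Function('R')(j) = Pow(Add(Pow(j, 2), Mul(8, j)), Rational(1, 2)) (Function('R')(j) = Pow(Add(Add(Pow(j, 2), Mul(7, j)), j), Rational(1, 2)) = Pow(Add(Pow(j, 2), Mul(8, j)), Rational(1, 2)))
Function('Z')(Y) = Rational(41, 3) (Function('Z')(Y) = Add(Rational(35, 3), Mul(-1, -2)) = Add(Rational(35, 3), 2) = Rational(41, 3))
Add(Mul(Function('R')(-2), 36), Function('Z')(5)) = Add(Mul(Pow(Mul(-2, Add(8, -2)), Rational(1, 2)), 36), Rational(41, 3)) = Add(Mul(Pow(Mul(-2, 6), Rational(1, 2)), 36), Rational(41, 3)) = Add(Mul(Pow(-12, Rational(1, 2)), 36), Rational(41, 3)) = Add(Mul(Mul(2, I, Pow(3, Rational(1, 2))), 36), Rational(41, 3)) = Add(Mul(72, I, Pow(3, Rational(1, 2))), Rational(41, 3)) = Add(Rational(41, 3), Mul(72, I, Pow(3, Rational(1, 2))))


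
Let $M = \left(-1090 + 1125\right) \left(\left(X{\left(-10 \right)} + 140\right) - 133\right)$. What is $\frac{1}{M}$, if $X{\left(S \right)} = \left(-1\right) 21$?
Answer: $- \frac{1}{490} \approx -0.0020408$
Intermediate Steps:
$X{\left(S \right)} = -21$
$M = -490$ ($M = \left(-1090 + 1125\right) \left(\left(-21 + 140\right) - 133\right) = 35 \left(119 - 133\right) = 35 \left(-14\right) = -490$)
$\frac{1}{M} = \frac{1}{-490} = - \frac{1}{490}$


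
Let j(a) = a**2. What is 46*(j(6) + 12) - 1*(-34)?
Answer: 2242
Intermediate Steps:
46*(j(6) + 12) - 1*(-34) = 46*(6**2 + 12) - 1*(-34) = 46*(36 + 12) + 34 = 46*48 + 34 = 2208 + 34 = 2242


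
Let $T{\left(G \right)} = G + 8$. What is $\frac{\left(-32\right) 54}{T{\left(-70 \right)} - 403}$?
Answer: $\frac{576}{155} \approx 3.7161$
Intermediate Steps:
$T{\left(G \right)} = 8 + G$
$\frac{\left(-32\right) 54}{T{\left(-70 \right)} - 403} = \frac{\left(-32\right) 54}{\left(8 - 70\right) - 403} = - \frac{1728}{-62 - 403} = - \frac{1728}{-465} = \left(-1728\right) \left(- \frac{1}{465}\right) = \frac{576}{155}$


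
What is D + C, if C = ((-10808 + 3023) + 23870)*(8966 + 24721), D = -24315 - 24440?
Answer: 541806640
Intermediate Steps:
D = -48755
C = 541855395 (C = (-7785 + 23870)*33687 = 16085*33687 = 541855395)
D + C = -48755 + 541855395 = 541806640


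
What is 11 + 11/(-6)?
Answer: 55/6 ≈ 9.1667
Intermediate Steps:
11 + 11/(-6) = 11 + 11*(-⅙) = 11 - 11/6 = 55/6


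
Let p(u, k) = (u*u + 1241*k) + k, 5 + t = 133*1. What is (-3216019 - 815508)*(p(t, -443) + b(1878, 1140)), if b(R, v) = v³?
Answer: -5970732519881806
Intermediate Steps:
t = 128 (t = -5 + 133*1 = -5 + 133 = 128)
p(u, k) = u² + 1242*k (p(u, k) = (u² + 1241*k) + k = u² + 1242*k)
(-3216019 - 815508)*(p(t, -443) + b(1878, 1140)) = (-3216019 - 815508)*((128² + 1242*(-443)) + 1140³) = -4031527*((16384 - 550206) + 1481544000) = -4031527*(-533822 + 1481544000) = -4031527*1481010178 = -5970732519881806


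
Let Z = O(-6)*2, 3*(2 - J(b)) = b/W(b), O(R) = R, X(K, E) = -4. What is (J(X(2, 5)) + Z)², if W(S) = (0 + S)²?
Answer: 14161/144 ≈ 98.340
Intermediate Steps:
W(S) = S²
J(b) = 2 - 1/(3*b) (J(b) = 2 - b/(3*(b²)) = 2 - b/(3*b²) = 2 - 1/(3*b))
Z = -12 (Z = -6*2 = -12)
(J(X(2, 5)) + Z)² = ((2 - ⅓/(-4)) - 12)² = ((2 - ⅓*(-¼)) - 12)² = ((2 + 1/12) - 12)² = (25/12 - 12)² = (-119/12)² = 14161/144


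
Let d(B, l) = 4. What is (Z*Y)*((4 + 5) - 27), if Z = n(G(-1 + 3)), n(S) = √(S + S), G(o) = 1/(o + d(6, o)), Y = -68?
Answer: 408*√3 ≈ 706.68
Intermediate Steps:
G(o) = 1/(4 + o) (G(o) = 1/(o + 4) = 1/(4 + o))
n(S) = √2*√S (n(S) = √(2*S) = √2*√S)
Z = √3/3 (Z = √2*√(1/(4 + (-1 + 3))) = √2*√(1/(4 + 2)) = √2*√(1/6) = √2*√(⅙) = √2*(√6/6) = √3/3 ≈ 0.57735)
(Z*Y)*((4 + 5) - 27) = ((√3/3)*(-68))*((4 + 5) - 27) = (-68*√3/3)*(9 - 27) = -68*√3/3*(-18) = 408*√3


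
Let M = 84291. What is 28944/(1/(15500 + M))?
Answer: 2888350704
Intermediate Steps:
28944/(1/(15500 + M)) = 28944/(1/(15500 + 84291)) = 28944/(1/99791) = 28944*99791 = 2888350704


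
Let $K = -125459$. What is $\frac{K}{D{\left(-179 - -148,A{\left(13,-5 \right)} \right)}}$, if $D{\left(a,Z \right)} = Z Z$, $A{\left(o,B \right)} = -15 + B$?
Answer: $- \frac{125459}{400} \approx -313.65$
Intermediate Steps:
$D{\left(a,Z \right)} = Z^{2}$
$\frac{K}{D{\left(-179 - -148,A{\left(13,-5 \right)} \right)}} = - \frac{125459}{\left(-15 - 5\right)^{2}} = - \frac{125459}{\left(-20\right)^{2}} = - \frac{125459}{400}$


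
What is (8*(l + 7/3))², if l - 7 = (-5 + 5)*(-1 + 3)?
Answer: 50176/9 ≈ 5575.1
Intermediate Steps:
l = 7 (l = 7 + (-5 + 5)*(-1 + 3) = 7 + 0*2 = 7 + 0 = 7)
(8*(l + 7/3))² = (8*(7 + 7/3))² = (8*(28/3))² = (224/3)² = 50176/9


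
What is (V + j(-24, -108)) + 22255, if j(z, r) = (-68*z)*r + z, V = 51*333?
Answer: -137042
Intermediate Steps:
V = 16983
j(z, r) = z - 68*r*z (j(z, r) = -68*r*z + z = z - 68*r*z)
(V + j(-24, -108)) + 22255 = (16983 - 24*(1 - 68*(-108))) + 22255 = (16983 - 24*(1 + 7344)) + 22255 = (16983 - 24*7345) + 22255 = (16983 - 176280) + 22255 = -159297 + 22255 = -137042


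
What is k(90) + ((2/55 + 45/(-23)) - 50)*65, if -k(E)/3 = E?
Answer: -922137/253 ≈ -3644.8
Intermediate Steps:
k(E) = -3*E
k(90) + ((2/55 + 45/(-23)) - 50)*65 = -3*90 + ((2/55 + 45/(-23)) - 50)*65 = -270 + ((2*(1/55) + 45*(-1/23)) - 50)*65 = -270 + ((2/55 - 45/23) - 50)*65 = -270 + (-2429/1265 - 50)*65 = -270 - 65679/1265*65 = -270 - 853827/253 = -922137/253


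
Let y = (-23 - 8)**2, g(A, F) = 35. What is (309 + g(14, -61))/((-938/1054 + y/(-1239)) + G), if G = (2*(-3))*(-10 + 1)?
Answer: 56153958/8542981 ≈ 6.5731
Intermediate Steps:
G = 54 (G = -6*(-9) = 54)
y = 961 (y = (-31)**2 = 961)
(309 + g(14, -61))/((-938/1054 + y/(-1239)) + G) = (309 + 35)/((-938/1054 + 961/(-1239)) + 54) = 344/((-938*1/1054 + 961*(-1/1239)) + 54) = 344/((-469/527 - 961/1239) + 54) = 344/(-1087538/652953 + 54) = 344/(34171924/652953) = 344*(652953/34171924) = 56153958/8542981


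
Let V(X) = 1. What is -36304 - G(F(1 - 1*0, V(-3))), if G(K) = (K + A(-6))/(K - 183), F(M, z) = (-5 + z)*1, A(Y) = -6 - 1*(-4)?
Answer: -6788854/187 ≈ -36304.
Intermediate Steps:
A(Y) = -2 (A(Y) = -6 + 4 = -2)
F(M, z) = -5 + z
G(K) = (-2 + K)/(-183 + K) (G(K) = (K - 2)/(K - 183) = (-2 + K)/(-183 + K))
-36304 - G(F(1 - 1*0, V(-3))) = -36304 - (-2 + (-5 + 1))/(-183 + (-5 + 1)) = -36304 - (-2 - 4)/(-183 - 4) = -36304 - (-6)/(-187) = -36304 - (-1)*(-6)/187 = -36304 - 1*6/187 = -36304 - 6/187 = -6788854/187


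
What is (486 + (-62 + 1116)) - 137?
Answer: 1403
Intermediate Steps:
(486 + (-62 + 1116)) - 137 = (486 + 1054) - 137 = 1540 - 137 = 1403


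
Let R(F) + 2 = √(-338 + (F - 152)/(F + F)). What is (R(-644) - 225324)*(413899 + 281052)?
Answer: -156590529026 + 694951*I*√34981114/322 ≈ -1.5659e+11 + 1.2765e+7*I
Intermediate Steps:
R(F) = -2 + √(-338 + (-152 + F)/(2*F)) (R(F) = -2 + √(-338 + (F - 152)/(F + F)) = -2 + √(-338 + (-152 + F)/((2*F))) = -2 + √(-338 + (-152 + F)*(1/(2*F))) = -2 + √(-338 + (-152 + F)/(2*F)))
(R(-644) - 225324)*(413899 + 281052) = ((-2 + √(-1350 - 304/(-644))/2) - 225324)*(413899 + 281052) = ((-2 + √(-1350 - 304*(-1/644))/2) - 225324)*694951 = ((-2 + √(-1350 + 76/161)/2) - 225324)*694951 = ((-2 + √(-217274/161)/2) - 225324)*694951 = ((-2 + (I*√34981114/161)/2) - 225324)*694951 = ((-2 + I*√34981114/322) - 225324)*694951 = (-225326 + I*√34981114/322)*694951 = -156590529026 + 694951*I*√34981114/322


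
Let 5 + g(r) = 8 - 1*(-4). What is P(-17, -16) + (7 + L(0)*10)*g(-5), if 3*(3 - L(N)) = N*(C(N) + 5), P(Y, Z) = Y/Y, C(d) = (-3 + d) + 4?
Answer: 260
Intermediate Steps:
C(d) = 1 + d
P(Y, Z) = 1
L(N) = 3 - N*(6 + N)/3 (L(N) = 3 - N*((1 + N) + 5)/3 = 3 - N*(6 + N)/3)
g(r) = 7 (g(r) = -5 + (8 - 1*(-4)) = -5 + (8 + 4) = -5 + 12 = 7)
P(-17, -16) + (7 + L(0)*10)*g(-5) = 1 + (7 + (3 - 2*0 - ⅓*0²)*10)*7 = 1 + (7 + (3 + 0 - ⅓*0)*10)*7 = 1 + (7 + (3 + 0 + 0)*10)*7 = 1 + (7 + 3*10)*7 = 1 + (7 + 30)*7 = 1 + 37*7 = 1 + 259 = 260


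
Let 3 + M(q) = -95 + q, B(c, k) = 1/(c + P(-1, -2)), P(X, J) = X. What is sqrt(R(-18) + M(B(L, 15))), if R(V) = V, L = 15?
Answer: I*sqrt(22722)/14 ≈ 10.767*I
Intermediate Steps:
B(c, k) = 1/(-1 + c) (B(c, k) = 1/(c - 1) = 1/(-1 + c))
M(q) = -98 + q (M(q) = -3 + (-95 + q) = -98 + q)
sqrt(R(-18) + M(B(L, 15))) = sqrt(-18 + (-98 + 1/(-1 + 15))) = sqrt(-18 + (-98 + 1/14)) = sqrt(-18 - 1371/14) = sqrt(-1623/14) = I*sqrt(22722)/14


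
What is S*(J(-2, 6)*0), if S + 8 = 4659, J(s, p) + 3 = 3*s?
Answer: 0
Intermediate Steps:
J(s, p) = -3 + 3*s
S = 4651 (S = -8 + 4659 = 4651)
S*(J(-2, 6)*0) = 4651*((-3 + 3*(-2))*0) = 4651*((-3 - 6)*0) = 4651*(-9*0) = 4651*0 = 0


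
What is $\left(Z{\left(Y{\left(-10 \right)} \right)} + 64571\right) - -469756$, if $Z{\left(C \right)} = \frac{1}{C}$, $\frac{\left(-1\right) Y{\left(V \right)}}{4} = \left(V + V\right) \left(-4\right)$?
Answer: $\frac{170984639}{320} \approx 5.3433 \cdot 10^{5}$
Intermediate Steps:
$Y{\left(V \right)} = 32 V$ ($Y{\left(V \right)} = - 4 \left(V + V\right) \left(-4\right) = - 4 \cdot 2 V \left(-4\right) = - 4 \left(- 8 V\right) = 32 V$)
$\left(Z{\left(Y{\left(-10 \right)} \right)} + 64571\right) - -469756 = \left(\frac{1}{32 \left(-10\right)} + 64571\right) - -469756 = \left(\frac{1}{-320} + 64571\right) + 469756 = \left(- \frac{1}{320} + 64571\right) + 469756 = \frac{20662719}{320} + 469756 = \frac{170984639}{320}$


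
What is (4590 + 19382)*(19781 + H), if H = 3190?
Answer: 550660812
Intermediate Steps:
(4590 + 19382)*(19781 + H) = (4590 + 19382)*(19781 + 3190) = 23972*22971 = 550660812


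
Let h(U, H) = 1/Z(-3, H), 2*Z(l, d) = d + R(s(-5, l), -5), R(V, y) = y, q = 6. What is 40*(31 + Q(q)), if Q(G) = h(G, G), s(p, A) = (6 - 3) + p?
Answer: 1320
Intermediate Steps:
s(p, A) = 3 + p
Z(l, d) = -5/2 + d/2 (Z(l, d) = (d - 5)/2 = (-5 + d)/2 = -5/2 + d/2)
h(U, H) = 1/(-5/2 + H/2)
Q(G) = 2/(-5 + G)
40*(31 + Q(q)) = 40*(31 + 2/(-5 + 6)) = 40*(31 + 2/1) = 40*(31 + 2*1) = 40*(31 + 2) = 40*33 = 1320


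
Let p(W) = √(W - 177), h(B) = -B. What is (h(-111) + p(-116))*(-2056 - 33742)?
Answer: -3973578 - 35798*I*√293 ≈ -3.9736e+6 - 6.1276e+5*I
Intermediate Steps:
p(W) = √(-177 + W)
(h(-111) + p(-116))*(-2056 - 33742) = (-1*(-111) + √(-177 - 116))*(-2056 - 33742) = (111 + √(-293))*(-35798) = (111 + I*√293)*(-35798) = -3973578 - 35798*I*√293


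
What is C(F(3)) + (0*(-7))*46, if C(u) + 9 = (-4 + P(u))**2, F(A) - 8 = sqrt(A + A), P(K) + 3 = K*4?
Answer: 712 + 200*sqrt(6) ≈ 1201.9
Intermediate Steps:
P(K) = -3 + 4*K (P(K) = -3 + K*4 = -3 + 4*K)
F(A) = 8 + sqrt(2)*sqrt(A) (F(A) = 8 + sqrt(A + A) = 8 + sqrt(2*A) = 8 + sqrt(2)*sqrt(A))
C(u) = -9 + (-7 + 4*u)**2 (C(u) = -9 + (-4 + (-3 + 4*u))**2 = -9 + (-7 + 4*u)**2)
C(F(3)) + (0*(-7))*46 = (-9 + (-7 + 4*(8 + sqrt(2)*sqrt(3)))**2) + (0*(-7))*46 = (-9 + (-7 + 4*(8 + sqrt(6)))**2) + 0*46 = (-9 + (-7 + (32 + 4*sqrt(6)))**2) + 0 = (-9 + (25 + 4*sqrt(6))**2) + 0 = -9 + (25 + 4*sqrt(6))**2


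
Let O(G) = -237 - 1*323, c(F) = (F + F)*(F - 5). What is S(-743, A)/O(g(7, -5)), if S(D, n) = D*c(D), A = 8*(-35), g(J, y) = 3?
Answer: 103233163/70 ≈ 1.4748e+6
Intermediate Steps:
A = -280
c(F) = 2*F*(-5 + F) (c(F) = (2*F)*(-5 + F) = 2*F*(-5 + F))
O(G) = -560 (O(G) = -237 - 323 = -560)
S(D, n) = 2*D²*(-5 + D) (S(D, n) = D*(2*D*(-5 + D)) = 2*D²*(-5 + D))
S(-743, A)/O(g(7, -5)) = (2*(-743)²*(-5 - 743))/(-560) = (2*552049*(-748))*(-1/560) = -825865304*(-1/560) = 103233163/70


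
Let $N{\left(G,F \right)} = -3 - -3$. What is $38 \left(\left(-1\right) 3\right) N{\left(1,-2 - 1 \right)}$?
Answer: $0$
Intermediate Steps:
$N{\left(G,F \right)} = 0$ ($N{\left(G,F \right)} = -3 + 3 = 0$)
$38 \left(\left(-1\right) 3\right) N{\left(1,-2 - 1 \right)} = 38 \left(\left(-1\right) 3\right) 0 = 38 \left(-3\right) 0 = \left(-114\right) 0 = 0$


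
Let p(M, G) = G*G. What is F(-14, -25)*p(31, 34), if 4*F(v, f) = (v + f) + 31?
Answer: -2312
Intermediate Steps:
F(v, f) = 31/4 + f/4 + v/4 (F(v, f) = ((v + f) + 31)/4 = ((f + v) + 31)/4 = (31 + f + v)/4 = 31/4 + f/4 + v/4)
p(M, G) = G²
F(-14, -25)*p(31, 34) = (31/4 + (¼)*(-25) + (¼)*(-14))*34² = (31/4 - 25/4 - 7/2)*1156 = -2*1156 = -2312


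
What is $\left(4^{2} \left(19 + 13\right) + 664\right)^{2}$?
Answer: $1382976$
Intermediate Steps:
$\left(4^{2} \left(19 + 13\right) + 664\right)^{2} = \left(16 \cdot 32 + 664\right)^{2} = \left(512 + 664\right)^{2} = 1176^{2} = 1382976$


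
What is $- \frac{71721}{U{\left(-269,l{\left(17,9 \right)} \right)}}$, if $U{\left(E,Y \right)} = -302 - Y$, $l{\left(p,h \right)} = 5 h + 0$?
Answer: $\frac{71721}{347} \approx 206.69$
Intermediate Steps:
$l{\left(p,h \right)} = 5 h$
$- \frac{71721}{U{\left(-269,l{\left(17,9 \right)} \right)}} = - \frac{71721}{-302 - 5 \cdot 9} = - \frac{71721}{-302 - 45} = - \frac{71721}{-347} = \left(-71721\right) \left(- \frac{1}{347}\right) = \frac{71721}{347}$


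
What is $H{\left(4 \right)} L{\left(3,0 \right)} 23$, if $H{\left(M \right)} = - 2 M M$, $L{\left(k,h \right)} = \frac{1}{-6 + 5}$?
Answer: $736$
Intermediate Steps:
$L{\left(k,h \right)} = -1$ ($L{\left(k,h \right)} = \frac{1}{-1} = -1$)
$H{\left(M \right)} = - 2 M^{2}$
$H{\left(4 \right)} L{\left(3,0 \right)} 23 = - 2 \cdot 4^{2} \left(-1\right) 23 = \left(-2\right) 16 \left(-1\right) 23 = \left(-32\right) \left(-1\right) 23 = 32 \cdot 23 = 736$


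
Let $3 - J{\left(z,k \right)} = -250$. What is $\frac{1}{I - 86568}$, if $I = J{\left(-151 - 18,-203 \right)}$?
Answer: $- \frac{1}{86315} \approx -1.1585 \cdot 10^{-5}$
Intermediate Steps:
$J{\left(z,k \right)} = 253$ ($J{\left(z,k \right)} = 3 - -250 = 3 + 250 = 253$)
$I = 253$
$\frac{1}{I - 86568} = \frac{1}{253 - 86568} = \frac{1}{-86315} = - \frac{1}{86315}$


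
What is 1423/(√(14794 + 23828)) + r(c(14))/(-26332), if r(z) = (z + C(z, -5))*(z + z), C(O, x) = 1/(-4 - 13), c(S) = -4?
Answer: -138/111911 + 1423*√38622/38622 ≈ 7.2396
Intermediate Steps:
C(O, x) = -1/17 (C(O, x) = 1/(-17) = -1/17)
r(z) = 2*z*(-1/17 + z) (r(z) = (z - 1/17)*(z + z) = (-1/17 + z)*(2*z) = 2*z*(-1/17 + z))
1423/(√(14794 + 23828)) + r(c(14))/(-26332) = 1423/(√(14794 + 23828)) + ((2/17)*(-4)*(-1 + 17*(-4)))/(-26332) = 1423/(√38622) + ((2/17)*(-4)*(-1 - 68))*(-1/26332) = 1423*(√38622/38622) + ((2/17)*(-4)*(-69))*(-1/26332) = 1423*√38622/38622 + (552/17)*(-1/26332) = 1423*√38622/38622 - 138/111911 = -138/111911 + 1423*√38622/38622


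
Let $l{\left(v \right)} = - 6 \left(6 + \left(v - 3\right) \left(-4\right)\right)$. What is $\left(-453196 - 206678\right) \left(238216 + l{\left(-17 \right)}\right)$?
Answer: $-156852049800$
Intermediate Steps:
$l{\left(v \right)} = -108 + 24 v$ ($l{\left(v \right)} = - 6 \left(6 + \left(-3 + v\right) \left(-4\right)\right) = - 6 \left(6 - \left(-12 + 4 v\right)\right) = - 6 \left(18 - 4 v\right) = -108 + 24 v$)
$\left(-453196 - 206678\right) \left(238216 + l{\left(-17 \right)}\right) = \left(-453196 - 206678\right) \left(238216 + \left(-108 + 24 \left(-17\right)\right)\right) = - 659874 \left(238216 - 516\right) = \left(-659874\right) 237700 = -156852049800$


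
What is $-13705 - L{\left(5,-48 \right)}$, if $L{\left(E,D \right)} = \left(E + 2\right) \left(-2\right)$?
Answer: $-13691$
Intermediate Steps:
$L{\left(E,D \right)} = -4 - 2 E$ ($L{\left(E,D \right)} = \left(2 + E\right) \left(-2\right) = -4 - 2 E$)
$-13705 - L{\left(5,-48 \right)} = -13705 - \left(-4 - 10\right) = -13705 - -14 = -13705 + 14 = -13691$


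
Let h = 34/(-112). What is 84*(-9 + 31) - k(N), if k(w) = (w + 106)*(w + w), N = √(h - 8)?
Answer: 52209/28 - 53*I*√6510/7 ≈ 1864.6 - 610.9*I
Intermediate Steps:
h = -17/56 (h = 34*(-1/112) = -17/56 ≈ -0.30357)
N = I*√6510/28 (N = √(-17/56 - 8) = √(-465/56) = I*√6510/28 ≈ 2.8816*I)
k(w) = 2*w*(106 + w) (k(w) = (106 + w)*(2*w) = 2*w*(106 + w))
84*(-9 + 31) - k(N) = 84*(-9 + 31) - 2*I*√6510/28*(106 + I*√6510/28) = 84*22 - I*√6510*(106 + I*√6510/28)/14 = 1848 - I*√6510*(106 + I*√6510/28)/14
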